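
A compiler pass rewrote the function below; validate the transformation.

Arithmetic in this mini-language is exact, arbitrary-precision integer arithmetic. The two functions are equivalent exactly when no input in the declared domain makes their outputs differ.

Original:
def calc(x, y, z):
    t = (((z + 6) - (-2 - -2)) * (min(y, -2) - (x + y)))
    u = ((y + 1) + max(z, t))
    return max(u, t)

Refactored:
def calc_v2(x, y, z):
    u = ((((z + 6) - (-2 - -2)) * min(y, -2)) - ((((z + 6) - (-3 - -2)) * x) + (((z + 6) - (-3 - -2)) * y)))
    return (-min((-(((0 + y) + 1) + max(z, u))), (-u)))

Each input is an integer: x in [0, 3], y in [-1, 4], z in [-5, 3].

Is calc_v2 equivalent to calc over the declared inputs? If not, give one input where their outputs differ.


Not equivalent: x=0, y=-1, z=-5 separates them (-1 vs 0).
calc: t=-1, then u=-1, then returns -1
calc_v2: u=0, then returns 0
verdict: not equivalent; witness: x=0, y=-1, z=-5


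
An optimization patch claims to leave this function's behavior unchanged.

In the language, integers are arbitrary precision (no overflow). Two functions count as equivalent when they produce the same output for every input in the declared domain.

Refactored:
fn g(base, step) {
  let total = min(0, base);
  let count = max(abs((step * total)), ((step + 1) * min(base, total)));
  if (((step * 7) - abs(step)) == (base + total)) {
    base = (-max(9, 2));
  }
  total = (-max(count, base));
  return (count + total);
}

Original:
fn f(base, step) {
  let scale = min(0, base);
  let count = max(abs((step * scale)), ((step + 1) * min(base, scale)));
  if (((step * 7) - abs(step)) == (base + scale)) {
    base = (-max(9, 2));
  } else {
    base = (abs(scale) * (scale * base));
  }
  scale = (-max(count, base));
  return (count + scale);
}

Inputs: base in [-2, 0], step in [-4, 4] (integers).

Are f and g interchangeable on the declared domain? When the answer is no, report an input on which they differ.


Try base=-2, step=-3.
f: scale=-2, then count=6, then (((step * 7) - abs(step)) == (base + scale)) is false, then base=8, then scale=-8, then returns -2
g: total=-2, then count=6, then (((step * 7) - abs(step)) == (base + total)) is false, then total=-6, then returns 0
-2 != 0, so the rewrite changes behavior.
verdict: not equivalent; witness: base=-2, step=-3


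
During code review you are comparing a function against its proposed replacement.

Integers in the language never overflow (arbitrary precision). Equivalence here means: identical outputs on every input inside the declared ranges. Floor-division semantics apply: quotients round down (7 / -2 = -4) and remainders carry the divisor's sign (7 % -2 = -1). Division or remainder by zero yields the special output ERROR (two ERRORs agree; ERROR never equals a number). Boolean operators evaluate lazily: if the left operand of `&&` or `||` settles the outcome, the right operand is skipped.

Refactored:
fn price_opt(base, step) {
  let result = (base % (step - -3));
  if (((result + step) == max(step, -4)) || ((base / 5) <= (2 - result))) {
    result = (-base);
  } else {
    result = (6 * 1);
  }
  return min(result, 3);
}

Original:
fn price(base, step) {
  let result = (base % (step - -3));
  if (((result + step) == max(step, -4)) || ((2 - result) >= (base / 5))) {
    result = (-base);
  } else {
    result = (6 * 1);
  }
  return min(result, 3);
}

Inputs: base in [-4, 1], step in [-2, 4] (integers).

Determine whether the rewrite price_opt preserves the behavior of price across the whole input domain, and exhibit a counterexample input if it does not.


Comparing the listings, the differences include: comparison usage differs.
As a probe, take base=-4, step=3: price runs result=2, then (((result + step) == max(step, -4)) || ((2 - result) >= (base / 5))) is true, then result=4, then returns 3; price_opt runs result=2, then (((result + step) == max(step, -4)) || ((base / 5) <= (2 - result))) is true, then result=4, then returns 3; both end at 3.
Checked all 42 inputs in the declared domain: the outputs agree on every one.
verdict: equivalent


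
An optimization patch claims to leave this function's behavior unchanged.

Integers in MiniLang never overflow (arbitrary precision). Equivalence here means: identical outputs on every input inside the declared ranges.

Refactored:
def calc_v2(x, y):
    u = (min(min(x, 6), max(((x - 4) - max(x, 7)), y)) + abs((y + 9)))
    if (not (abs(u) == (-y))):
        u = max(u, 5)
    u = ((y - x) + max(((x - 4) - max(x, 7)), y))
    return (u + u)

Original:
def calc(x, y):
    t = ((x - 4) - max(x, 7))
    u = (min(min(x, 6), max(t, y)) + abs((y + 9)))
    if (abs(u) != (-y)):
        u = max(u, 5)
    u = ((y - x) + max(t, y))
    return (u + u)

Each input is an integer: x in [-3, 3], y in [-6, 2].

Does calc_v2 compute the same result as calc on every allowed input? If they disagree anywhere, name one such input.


Differences: comparison usage differs, and min/max/abs usage differs, and boolean connective usage differs, and local variable names differ, and constant usage differs, and statement counts differ, and arithmetic usage differs — yet all 63 inputs agree.
verdict: equivalent


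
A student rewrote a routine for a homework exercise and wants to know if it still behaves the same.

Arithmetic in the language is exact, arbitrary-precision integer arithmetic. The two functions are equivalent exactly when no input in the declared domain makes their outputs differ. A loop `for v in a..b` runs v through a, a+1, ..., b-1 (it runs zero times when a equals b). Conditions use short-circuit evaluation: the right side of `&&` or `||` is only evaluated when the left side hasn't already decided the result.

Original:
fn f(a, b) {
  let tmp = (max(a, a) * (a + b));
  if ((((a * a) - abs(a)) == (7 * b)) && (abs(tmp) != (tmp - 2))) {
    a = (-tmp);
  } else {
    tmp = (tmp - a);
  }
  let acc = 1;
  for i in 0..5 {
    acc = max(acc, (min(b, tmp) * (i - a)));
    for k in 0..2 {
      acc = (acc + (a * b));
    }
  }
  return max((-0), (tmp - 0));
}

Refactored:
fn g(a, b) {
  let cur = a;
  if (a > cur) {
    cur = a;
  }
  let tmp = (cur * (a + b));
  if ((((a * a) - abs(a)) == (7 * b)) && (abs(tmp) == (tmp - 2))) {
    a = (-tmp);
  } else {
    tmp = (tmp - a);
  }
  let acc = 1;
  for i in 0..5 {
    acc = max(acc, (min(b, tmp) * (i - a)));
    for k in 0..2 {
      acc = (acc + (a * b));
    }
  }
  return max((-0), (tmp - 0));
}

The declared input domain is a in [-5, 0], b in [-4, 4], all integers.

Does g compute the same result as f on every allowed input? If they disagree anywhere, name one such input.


Input a=-1, b=0: 1 from f versus 2 from g.
verdict: not equivalent; witness: a=-1, b=0


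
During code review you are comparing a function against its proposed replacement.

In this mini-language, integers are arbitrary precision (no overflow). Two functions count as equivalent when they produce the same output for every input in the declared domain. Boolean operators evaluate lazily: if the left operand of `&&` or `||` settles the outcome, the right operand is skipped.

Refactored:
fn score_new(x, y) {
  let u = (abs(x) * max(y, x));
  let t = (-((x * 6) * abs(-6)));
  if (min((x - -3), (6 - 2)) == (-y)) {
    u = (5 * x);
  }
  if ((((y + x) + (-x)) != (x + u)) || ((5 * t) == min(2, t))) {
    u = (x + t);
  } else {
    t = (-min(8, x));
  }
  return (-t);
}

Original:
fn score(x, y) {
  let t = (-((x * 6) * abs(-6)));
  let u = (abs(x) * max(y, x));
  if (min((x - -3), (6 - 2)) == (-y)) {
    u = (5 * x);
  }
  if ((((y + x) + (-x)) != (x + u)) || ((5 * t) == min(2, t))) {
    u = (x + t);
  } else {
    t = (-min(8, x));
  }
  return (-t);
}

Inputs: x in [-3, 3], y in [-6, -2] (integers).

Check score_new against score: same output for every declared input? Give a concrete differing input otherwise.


Side by side, the visible changes include: same computation, different form.
Tracing x=3, y=-2: score: t=-108, then u=9, then (min((x - -3), (6 - 2)) == (-y)) is false, then ((((y + x) + (-x)) != (x + u)) || ((5 * t) == min(2, t))) is true, then u=-105, then returns 108 | score_new: u=9, then t=-108, then (min((x - -3), (6 - 2)) == (-y)) is false, then ((((y + x) + (-x)) != (x + u)) || ((5 * t) == min(2, t))) is true, then u=-105, then returns 108 — matching result 108.
An exhaustive pass over the 35 declared inputs shows identical outputs.
verdict: equivalent


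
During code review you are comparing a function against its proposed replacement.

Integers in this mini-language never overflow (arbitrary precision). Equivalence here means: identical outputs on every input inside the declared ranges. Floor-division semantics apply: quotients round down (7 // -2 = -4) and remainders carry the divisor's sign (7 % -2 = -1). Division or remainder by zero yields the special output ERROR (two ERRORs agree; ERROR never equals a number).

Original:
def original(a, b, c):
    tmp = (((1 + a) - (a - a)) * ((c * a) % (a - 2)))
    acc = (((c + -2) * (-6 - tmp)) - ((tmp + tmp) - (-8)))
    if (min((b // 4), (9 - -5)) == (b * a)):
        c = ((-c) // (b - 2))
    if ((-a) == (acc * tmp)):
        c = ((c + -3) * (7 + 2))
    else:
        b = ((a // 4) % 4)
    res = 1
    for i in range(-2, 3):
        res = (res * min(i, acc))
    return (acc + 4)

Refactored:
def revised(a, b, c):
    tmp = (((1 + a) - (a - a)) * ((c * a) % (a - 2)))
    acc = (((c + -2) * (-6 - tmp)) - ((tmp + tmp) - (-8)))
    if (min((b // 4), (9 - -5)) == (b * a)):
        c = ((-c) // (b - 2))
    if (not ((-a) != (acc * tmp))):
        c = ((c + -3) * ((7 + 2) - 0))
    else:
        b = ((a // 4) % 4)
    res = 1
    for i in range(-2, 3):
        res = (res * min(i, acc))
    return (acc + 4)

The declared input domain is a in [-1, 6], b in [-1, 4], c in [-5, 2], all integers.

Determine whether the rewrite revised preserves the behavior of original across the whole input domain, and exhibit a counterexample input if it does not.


Equivalent — the differences include constant usage differs, plus boolean connective usage differs, plus arithmetic usage differs, plus comparison usage differs, yet no declared input distinguishes the two.
As a probe, take a=1, b=4, c=-2: original runs tmp := 0 | acc := 16 | (min((b // 4), (9 - -5)) == (b * a)): false | ((-a) == (acc * tmp)): false | b := 0 | res := 1 | iter i=-2: | res := -2 | iter i=-1: | res := 2 | iter i=0: | res := 0 | iter i=1: | res := 0 | iter i=2: | res := 0 | result 20; revised runs tmp := 0 | acc := 16 | (min((b // 4), (9 - -5)) == (b * a)): false | (not ((-a) != (acc * tmp))): false | b := 0 | res := 1 | iter i=-2: | res := -2 | iter i=-1: | res := 2 | iter i=0: | res := 0 | iter i=1: | res := 0 | iter i=2: | res := 0 | result 20; both end at 20.
Every one of the 384 inputs gives matching results.
verdict: equivalent


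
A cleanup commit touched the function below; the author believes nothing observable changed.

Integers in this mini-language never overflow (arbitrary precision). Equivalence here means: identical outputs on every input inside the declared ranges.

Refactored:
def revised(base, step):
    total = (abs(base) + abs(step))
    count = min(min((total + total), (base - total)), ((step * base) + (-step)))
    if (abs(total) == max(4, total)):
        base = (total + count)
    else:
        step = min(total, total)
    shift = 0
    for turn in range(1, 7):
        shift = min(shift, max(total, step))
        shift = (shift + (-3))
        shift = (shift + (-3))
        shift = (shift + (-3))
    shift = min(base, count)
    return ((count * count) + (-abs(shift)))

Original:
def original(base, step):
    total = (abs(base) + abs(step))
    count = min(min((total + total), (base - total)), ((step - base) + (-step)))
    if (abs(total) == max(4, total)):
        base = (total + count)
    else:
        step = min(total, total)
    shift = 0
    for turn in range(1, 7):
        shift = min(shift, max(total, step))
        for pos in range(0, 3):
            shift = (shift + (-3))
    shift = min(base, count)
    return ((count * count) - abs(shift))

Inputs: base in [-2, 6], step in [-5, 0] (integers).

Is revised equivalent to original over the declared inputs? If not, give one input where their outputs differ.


Consider the input base=2, step=-1.
original: total := 3 | count := -2 | (abs(total) == max(4, total)): false | step := 3 | shift := 0 | iter turn=1: | shift := 0 | iter pos=0: | shift := -3 | iter pos=1: | shift := -6 | iter pos=2: | shift := -9 | iter turn=2: | shift := -9 | iter pos=0: | shift := -12 | iter pos=1: | shift := -15 | iter pos=2: | shift := -18 | iter turn=3: | shift := -18 | iter pos=0: | shift := -21 | iter pos=1: | shift := -24 | iter pos=2: | shift := -27 | iter turn=4: | shift := -27 | iter pos=0: | shift := -30 | iter pos=1: | shift := -33 | iter pos=2: | shift := -36 | iter turn=5: | shift := -36 | iter pos=0: | shift := -39 | iter pos=1: | shift := -42 | iter pos=2: | shift := -45 | iter turn=6: | shift := -45 | iter pos=0: | shift := -48 | iter pos=1: | shift := -51 | iter pos=2: | shift := -54 | shift := -2 | result 2
revised: total := 3 | count := -1 | (abs(total) == max(4, total)): false | step := 3 | shift := 0 | iter turn=1: | shift := 0 | shift := -3 | shift := -6 | shift := -9 | iter turn=2: | shift := -9 | shift := -12 | shift := -15 | shift := -18 | iter turn=3: | shift := -18 | shift := -21 | shift := -24 | shift := -27 | iter turn=4: | shift := -27 | shift := -30 | shift := -33 | shift := -36 | iter turn=5: | shift := -36 | shift := -39 | shift := -42 | shift := -45 | iter turn=6: | shift := -45 | shift := -48 | shift := -51 | shift := -54 | shift := -1 | result 0
2 vs 0 — the two versions disagree here.
verdict: not equivalent; witness: base=2, step=-1


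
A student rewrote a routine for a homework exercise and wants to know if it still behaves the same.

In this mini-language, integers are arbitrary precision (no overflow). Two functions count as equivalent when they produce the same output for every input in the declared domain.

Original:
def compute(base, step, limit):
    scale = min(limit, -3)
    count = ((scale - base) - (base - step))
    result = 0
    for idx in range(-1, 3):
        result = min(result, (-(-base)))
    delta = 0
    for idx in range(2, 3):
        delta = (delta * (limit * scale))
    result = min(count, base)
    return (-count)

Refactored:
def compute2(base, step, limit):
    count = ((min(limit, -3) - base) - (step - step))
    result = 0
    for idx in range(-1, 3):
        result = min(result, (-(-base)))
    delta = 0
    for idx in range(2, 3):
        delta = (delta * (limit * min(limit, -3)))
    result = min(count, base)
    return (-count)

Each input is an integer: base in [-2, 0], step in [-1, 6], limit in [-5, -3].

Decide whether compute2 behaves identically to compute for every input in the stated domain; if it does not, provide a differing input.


Run the pair on base=-2, step=-1, limit=-5.
compute: scale becomes -5; next count becomes -2; next result becomes 0; next at idx=-1:; next result becomes -2; next at idx=0:; next result becomes -2; next at idx=1:; next result becomes -2; next at idx=2:; next result becomes -2; next delta becomes 0; next at idx=2:; next delta becomes 0; next result becomes -2; next final value 2
compute2: count becomes -3; next result becomes 0; next at idx=-1:; next result becomes -2; next at idx=0:; next result becomes -2; next at idx=1:; next result becomes -2; next at idx=2:; next result becomes -2; next delta becomes 0; next at idx=2:; next delta becomes 0; next result becomes -3; next final value 3
2 and 3 differ, so these are not the same function on this domain.
verdict: not equivalent; witness: base=-2, step=-1, limit=-5


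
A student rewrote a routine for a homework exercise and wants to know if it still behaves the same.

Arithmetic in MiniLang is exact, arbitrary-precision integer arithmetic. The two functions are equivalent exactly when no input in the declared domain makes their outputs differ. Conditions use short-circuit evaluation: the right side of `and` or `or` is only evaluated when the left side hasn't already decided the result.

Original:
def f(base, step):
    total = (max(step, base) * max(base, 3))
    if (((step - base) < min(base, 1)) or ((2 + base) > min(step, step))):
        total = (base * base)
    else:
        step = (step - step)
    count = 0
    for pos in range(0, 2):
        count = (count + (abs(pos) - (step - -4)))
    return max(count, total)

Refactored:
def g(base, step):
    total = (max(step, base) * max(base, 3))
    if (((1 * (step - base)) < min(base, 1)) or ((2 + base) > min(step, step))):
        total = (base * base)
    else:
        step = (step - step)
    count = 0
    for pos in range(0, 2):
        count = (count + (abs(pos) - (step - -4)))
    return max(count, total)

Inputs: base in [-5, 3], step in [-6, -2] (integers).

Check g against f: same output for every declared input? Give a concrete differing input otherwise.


This is a faithful refactor — constant usage differs, and arithmetic usage differs, but the computed results match everywhere.
As a probe, take base=-3, step=-6: f runs total=-9, then (((step - base) < min(base, 1)) or ((2 + base) > min(step, step))) is true, then total=9, then count=0, then (pos=0), then count=2, then (pos=1), then count=5, then returns 9; g runs total=-9, then (((1 * (step - base)) < min(base, 1)) or ((2 + base) > min(step, step))) is true, then total=9, then count=0, then (pos=0), then count=2, then (pos=1), then count=5, then returns 9; both end at 9.
Sweeping the whole domain (45 inputs) finds no disagreement.
verdict: equivalent


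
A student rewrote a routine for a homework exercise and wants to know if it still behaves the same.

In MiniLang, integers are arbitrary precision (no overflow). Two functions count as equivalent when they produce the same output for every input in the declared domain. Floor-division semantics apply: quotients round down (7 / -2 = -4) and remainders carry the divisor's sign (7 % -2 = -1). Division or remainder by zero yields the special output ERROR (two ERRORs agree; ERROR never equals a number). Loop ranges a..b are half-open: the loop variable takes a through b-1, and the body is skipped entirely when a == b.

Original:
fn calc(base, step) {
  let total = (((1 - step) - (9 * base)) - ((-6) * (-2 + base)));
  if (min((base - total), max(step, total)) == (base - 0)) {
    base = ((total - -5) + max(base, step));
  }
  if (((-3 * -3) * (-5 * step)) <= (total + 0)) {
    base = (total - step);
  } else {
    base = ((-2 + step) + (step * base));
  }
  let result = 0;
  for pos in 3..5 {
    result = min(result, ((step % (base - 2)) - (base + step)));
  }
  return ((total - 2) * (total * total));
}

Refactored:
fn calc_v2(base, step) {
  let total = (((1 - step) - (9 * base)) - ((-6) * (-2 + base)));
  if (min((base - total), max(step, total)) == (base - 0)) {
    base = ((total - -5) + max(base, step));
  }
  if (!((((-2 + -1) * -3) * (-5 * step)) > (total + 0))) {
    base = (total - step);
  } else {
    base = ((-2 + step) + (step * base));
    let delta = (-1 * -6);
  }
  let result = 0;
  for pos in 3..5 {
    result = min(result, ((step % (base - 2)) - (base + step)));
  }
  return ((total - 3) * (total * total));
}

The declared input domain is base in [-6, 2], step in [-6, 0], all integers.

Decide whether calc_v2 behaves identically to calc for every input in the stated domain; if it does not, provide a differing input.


Run the pair on base=-6, step=-6.
calc: total := 13 | (min((base - total), max(step, total)) == (base - 0)): false | (((-3 * -3) * (-5 * step)) <= (total + 0)): false | base := 28 | result := 0 | iter pos=3: | result := -2 | iter pos=4: | result := -2 | result 1859
calc_v2: total := 13 | (min((base - total), max(step, total)) == (base - 0)): false | (!((((-2 + -1) * -3) * (-5 * step)) > (total + 0))): false | base := 28 | delta := 6 | result := 0 | iter pos=3: | result := -2 | iter pos=4: | result := -2 | result 1690
1859 vs 1690 — the two versions disagree here.
verdict: not equivalent; witness: base=-6, step=-6


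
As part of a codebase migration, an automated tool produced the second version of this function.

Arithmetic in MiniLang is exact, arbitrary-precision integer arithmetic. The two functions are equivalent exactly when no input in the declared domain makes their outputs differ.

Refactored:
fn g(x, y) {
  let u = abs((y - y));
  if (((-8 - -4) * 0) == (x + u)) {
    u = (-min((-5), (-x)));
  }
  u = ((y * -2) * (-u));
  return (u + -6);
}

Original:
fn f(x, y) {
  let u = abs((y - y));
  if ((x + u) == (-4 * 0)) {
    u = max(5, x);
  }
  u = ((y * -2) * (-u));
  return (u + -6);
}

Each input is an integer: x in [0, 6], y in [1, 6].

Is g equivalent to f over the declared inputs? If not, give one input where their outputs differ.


Changes here: arithmetic usage differs, plus constant usage differs, plus min/max/abs usage differs; the full 42-point sweep finds no disagreement.
verdict: equivalent


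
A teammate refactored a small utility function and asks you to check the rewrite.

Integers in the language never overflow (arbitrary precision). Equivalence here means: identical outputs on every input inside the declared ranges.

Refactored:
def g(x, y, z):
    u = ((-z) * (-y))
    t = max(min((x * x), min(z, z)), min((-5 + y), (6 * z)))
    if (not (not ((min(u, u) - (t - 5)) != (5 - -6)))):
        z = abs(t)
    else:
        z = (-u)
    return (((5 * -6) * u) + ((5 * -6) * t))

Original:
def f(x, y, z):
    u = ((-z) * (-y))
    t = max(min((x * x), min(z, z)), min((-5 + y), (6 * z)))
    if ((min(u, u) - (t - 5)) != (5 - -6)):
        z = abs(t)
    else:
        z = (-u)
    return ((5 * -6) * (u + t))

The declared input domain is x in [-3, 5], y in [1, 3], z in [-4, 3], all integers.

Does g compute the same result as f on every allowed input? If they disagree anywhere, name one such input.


Reading the diff, among the changes: constant usage differs; boolean connective usage differs; arithmetic usage differs.
Tracing x=1, y=1, z=-2: f: u := -2 | t := -2 | ((min(u, u) - (t - 5)) != (5 - -6)): true | z := 2 | result 120 | g: u := -2 | t := -2 | (not (not ((min(u, u) - (t - 5)) != (5 - -6)))): true | z := 2 | result 120 — matching result 120.
Sweeping the whole domain (216 inputs) finds no disagreement.
verdict: equivalent


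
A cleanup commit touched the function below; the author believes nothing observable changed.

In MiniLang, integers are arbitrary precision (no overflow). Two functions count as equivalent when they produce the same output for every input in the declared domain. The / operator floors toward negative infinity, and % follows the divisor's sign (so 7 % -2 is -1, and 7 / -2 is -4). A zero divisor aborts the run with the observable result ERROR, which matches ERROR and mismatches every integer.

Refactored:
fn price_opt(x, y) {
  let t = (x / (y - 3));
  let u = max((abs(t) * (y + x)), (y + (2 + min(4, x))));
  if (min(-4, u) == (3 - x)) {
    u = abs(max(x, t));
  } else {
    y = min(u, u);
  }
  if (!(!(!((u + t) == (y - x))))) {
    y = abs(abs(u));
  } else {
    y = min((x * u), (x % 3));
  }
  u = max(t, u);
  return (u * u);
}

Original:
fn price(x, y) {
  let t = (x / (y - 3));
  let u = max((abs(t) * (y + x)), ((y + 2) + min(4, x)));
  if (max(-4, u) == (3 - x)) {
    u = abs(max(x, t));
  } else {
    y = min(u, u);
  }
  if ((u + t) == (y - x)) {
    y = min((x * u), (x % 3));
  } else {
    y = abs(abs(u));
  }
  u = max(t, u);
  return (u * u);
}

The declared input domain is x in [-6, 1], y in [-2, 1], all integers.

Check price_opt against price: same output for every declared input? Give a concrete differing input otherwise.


Try x=0, y=1.
price: t becomes 0; next u becomes 3; next (max(-4, u) == (3 - x)) evaluates to true; next u becomes 0; next ((u + t) == (y - x)) evaluates to false; next y becomes 0; next u becomes 0; next final value 0
price_opt: t becomes 0; next u becomes 3; next (min(-4, u) == (3 - x)) evaluates to false; next y becomes 3; next (!(!(!((u + t) == (y - x))))) evaluates to false; next y becomes 0; next u becomes 3; next final value 9
0 != 9, so the rewrite changes behavior.
verdict: not equivalent; witness: x=0, y=1


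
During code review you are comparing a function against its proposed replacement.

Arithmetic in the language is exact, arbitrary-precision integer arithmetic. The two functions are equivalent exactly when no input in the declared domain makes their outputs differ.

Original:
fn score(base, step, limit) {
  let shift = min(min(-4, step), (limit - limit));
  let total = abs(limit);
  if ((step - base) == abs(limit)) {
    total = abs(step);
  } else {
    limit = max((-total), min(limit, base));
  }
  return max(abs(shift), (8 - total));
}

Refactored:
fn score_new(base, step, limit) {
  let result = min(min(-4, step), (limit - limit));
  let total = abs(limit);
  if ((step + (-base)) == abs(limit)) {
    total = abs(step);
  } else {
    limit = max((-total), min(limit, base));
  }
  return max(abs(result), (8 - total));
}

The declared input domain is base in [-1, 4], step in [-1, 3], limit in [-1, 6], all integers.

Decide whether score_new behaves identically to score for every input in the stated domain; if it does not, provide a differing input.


The two are interchangeable: local variable names differ; arithmetic usage differs, and every declared input agrees.
Spot check at base=0, step=3, limit=5 — score: shift becomes -4; next total becomes 5; next ((step - base) == abs(limit)) evaluates to false; next limit becomes 0; next final value 4. score_new: result becomes -4; next total becomes 5; next ((step + (-base)) == abs(limit)) evaluates to false; next limit becomes 0; next final value 4. Both give 4.
Checked all 240 inputs in the declared domain: the outputs agree on every one.
verdict: equivalent


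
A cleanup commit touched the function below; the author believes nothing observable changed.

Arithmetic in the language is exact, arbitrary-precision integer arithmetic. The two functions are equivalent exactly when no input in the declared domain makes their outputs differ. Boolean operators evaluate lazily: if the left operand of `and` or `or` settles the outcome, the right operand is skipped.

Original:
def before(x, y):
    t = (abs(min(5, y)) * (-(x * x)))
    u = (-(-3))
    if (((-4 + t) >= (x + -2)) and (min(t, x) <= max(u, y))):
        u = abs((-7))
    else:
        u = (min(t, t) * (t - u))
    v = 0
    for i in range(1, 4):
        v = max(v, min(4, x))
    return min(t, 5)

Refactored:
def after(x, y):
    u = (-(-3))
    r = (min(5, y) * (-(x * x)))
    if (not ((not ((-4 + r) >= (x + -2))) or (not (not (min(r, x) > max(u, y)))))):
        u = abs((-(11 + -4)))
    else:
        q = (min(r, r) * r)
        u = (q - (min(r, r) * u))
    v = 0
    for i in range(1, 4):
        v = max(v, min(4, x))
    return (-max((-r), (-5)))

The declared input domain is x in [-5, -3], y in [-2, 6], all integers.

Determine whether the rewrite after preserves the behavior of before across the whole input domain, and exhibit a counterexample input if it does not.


Consider the input x=-5, y=-2.
before: t becomes -50; next u becomes 3; next (((-4 + t) >= (x + -2)) and (min(t, x) <= max(u, y))) evaluates to false; next u becomes 2650; next v becomes 0; next at i=1:; next v becomes 0; next at i=2:; next v becomes 0; next at i=3:; next v becomes 0; next final value -50
after: u becomes 3; next r becomes 50; next (not ((not ((-4 + r) >= (x + -2))) or (not (not (min(r, x) > max(u, y)))))) evaluates to true; next u becomes 7; next v becomes 0; next at i=1:; next v becomes 0; next at i=2:; next v becomes 0; next at i=3:; next v becomes 0; next final value 5
-50 against 5: the behavior changed.
verdict: not equivalent; witness: x=-5, y=-2


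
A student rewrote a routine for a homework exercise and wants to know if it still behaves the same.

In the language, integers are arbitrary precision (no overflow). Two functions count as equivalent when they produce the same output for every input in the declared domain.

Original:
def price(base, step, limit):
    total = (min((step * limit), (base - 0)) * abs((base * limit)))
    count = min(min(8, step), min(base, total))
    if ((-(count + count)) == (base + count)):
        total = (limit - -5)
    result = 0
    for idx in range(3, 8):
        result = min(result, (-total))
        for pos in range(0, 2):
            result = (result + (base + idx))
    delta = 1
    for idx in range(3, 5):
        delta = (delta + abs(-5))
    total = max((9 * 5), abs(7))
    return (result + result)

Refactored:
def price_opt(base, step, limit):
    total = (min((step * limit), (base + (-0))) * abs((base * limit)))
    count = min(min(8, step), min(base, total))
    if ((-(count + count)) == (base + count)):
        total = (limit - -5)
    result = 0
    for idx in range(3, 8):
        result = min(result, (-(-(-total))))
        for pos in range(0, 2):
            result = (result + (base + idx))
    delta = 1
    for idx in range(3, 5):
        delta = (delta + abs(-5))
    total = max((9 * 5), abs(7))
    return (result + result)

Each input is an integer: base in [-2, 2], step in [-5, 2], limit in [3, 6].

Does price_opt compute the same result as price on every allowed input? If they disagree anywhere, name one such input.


Behavior is preserved: although arithmetic usage differs, the outputs never diverge.
Tracing base=2, step=-1, limit=6: price: total := -72 | count := -72 | ((-(count + count)) == (base + count)): false | result := 0 | iter idx=3: | result := 0 | iter pos=0: | result := 5 | iter pos=1: | result := 10 | iter idx=4: | result := 10 | iter pos=0: | result := 16 | iter pos=1: | result := 22 | iter idx=5: | result := 22 | iter pos=0: | result := 29 | iter pos=1: | result := 36 | iter idx=6: | result := 36 | iter pos=0: | result := 44 | iter pos=1: | result := 52 | iter idx=7: | result := 52 | iter pos=0: | result := 61 | iter pos=1: | result := 70 | delta := 1 | iter idx=3: | delta := 6 | iter idx=4: | delta := 11 | total := 45 | result 140 | price_opt: total := -72 | count := -72 | ((-(count + count)) == (base + count)): false | result := 0 | iter idx=3: | result := 0 | iter pos=0: | result := 5 | iter pos=1: | result := 10 | iter idx=4: | result := 10 | iter pos=0: | result := 16 | iter pos=1: | result := 22 | iter idx=5: | result := 22 | iter pos=0: | result := 29 | iter pos=1: | result := 36 | iter idx=6: | result := 36 | iter pos=0: | result := 44 | iter pos=1: | result := 52 | iter idx=7: | result := 52 | iter pos=0: | result := 61 | iter pos=1: | result := 70 | delta := 1 | iter idx=3: | delta := 6 | iter idx=4: | delta := 11 | total := 45 | result 140 — matching result 140.
Across all 160 domain points the two functions coincide.
verdict: equivalent


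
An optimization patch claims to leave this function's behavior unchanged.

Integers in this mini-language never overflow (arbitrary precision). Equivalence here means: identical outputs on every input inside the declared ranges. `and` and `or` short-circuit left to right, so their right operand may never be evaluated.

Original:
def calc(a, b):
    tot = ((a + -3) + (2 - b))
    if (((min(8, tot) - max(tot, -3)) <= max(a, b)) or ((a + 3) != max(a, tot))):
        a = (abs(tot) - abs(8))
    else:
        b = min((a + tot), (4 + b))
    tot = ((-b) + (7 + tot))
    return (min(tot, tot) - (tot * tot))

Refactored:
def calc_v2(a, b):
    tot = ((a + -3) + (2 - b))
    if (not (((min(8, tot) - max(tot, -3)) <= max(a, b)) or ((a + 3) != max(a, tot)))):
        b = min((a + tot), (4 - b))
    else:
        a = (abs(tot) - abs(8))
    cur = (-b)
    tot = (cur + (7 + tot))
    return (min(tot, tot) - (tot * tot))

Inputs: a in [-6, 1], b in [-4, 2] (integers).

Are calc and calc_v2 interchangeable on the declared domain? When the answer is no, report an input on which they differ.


Take a=-1, b=-4.
calc: tot = 2; (((min(8, tot) - max(tot, -3)) <= max(a, b)) or ((a + 3) != max(a, tot))) -> false; b = 0; tot = 9; return -72
calc_v2: tot = 2; (not (((min(8, tot) - max(tot, -3)) <= max(a, b)) or ((a + 3) != max(a, tot)))) -> true; b = 1; cur = -1; tot = 8; return -56
-72 and -56 differ, so these are not the same function on this domain.
verdict: not equivalent; witness: a=-1, b=-4


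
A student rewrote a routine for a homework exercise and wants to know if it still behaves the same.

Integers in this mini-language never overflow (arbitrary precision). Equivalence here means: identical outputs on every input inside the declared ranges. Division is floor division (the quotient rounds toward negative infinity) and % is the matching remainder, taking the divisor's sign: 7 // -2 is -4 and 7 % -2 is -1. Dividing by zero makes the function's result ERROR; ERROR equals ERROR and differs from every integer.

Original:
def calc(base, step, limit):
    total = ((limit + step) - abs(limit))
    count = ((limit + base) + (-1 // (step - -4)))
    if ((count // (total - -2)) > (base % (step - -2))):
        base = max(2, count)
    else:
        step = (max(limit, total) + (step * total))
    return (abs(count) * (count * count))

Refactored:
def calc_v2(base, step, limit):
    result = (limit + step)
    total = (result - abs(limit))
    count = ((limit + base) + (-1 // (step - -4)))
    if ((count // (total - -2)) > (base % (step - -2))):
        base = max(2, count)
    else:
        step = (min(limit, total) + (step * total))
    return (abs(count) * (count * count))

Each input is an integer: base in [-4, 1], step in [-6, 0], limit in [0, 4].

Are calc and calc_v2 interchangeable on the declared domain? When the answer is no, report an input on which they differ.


The edit looks behavioral (`max(limit, total)` became `min(limit, total)`), but over these ranges it never changes the outcome; all 210 inputs agree.
verdict: equivalent


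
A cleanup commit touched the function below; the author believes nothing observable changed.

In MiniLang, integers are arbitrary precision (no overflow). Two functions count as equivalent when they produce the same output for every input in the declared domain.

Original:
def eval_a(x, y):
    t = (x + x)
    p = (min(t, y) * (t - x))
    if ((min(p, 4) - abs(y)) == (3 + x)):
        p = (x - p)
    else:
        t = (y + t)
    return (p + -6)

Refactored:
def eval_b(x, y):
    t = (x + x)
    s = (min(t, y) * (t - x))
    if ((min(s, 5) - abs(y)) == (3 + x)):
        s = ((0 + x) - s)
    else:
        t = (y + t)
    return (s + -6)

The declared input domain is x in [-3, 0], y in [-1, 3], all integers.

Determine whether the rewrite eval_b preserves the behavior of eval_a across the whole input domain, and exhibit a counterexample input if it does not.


The rewrite breaks on x=-2, y=3, where the results are -16 and 2.
eval_a: t=-4, then p=8, then ((min(p, 4) - abs(y)) == (3 + x)) is true, then p=-10, then returns -16
eval_b: t=-4, then s=8, then ((min(s, 5) - abs(y)) == (3 + x)) is false, then t=-1, then returns 2
verdict: not equivalent; witness: x=-2, y=3


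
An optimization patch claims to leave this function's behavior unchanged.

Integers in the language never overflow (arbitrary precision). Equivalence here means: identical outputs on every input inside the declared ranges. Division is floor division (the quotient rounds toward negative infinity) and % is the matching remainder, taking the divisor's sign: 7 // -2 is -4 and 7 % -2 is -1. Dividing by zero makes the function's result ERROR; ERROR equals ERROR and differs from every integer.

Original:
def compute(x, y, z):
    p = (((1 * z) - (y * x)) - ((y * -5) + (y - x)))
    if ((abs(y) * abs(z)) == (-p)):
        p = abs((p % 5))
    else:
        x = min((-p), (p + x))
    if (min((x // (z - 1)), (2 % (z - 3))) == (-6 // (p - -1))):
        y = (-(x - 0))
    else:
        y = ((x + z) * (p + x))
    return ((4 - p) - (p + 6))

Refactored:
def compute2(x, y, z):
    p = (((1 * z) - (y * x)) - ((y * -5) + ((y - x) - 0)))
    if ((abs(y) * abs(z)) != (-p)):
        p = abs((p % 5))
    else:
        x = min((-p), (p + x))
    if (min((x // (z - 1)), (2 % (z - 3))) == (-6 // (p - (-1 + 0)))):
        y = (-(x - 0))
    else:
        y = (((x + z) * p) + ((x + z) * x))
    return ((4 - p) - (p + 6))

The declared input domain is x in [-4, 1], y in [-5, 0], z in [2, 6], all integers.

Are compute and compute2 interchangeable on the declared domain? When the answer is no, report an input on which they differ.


These are not equivalent — on x=-4, y=-5, z=2 the outputs split (82 vs -8).
compute: p := -42 | ((abs(y) * abs(z)) == (-p)): false | x := -46 | (min((x // (z - 1)), (2 % (z - 3))) == (-6 // (p - -1))): false | y := 3872 | result 82
compute2: p := -42 | ((abs(y) * abs(z)) != (-p)): true | p := 3 | (min((x // (z - 1)), (2 % (z - 3))) == (-6 // (p - (-1 + 0)))): false | y := 2 | result -8
verdict: not equivalent; witness: x=-4, y=-5, z=2


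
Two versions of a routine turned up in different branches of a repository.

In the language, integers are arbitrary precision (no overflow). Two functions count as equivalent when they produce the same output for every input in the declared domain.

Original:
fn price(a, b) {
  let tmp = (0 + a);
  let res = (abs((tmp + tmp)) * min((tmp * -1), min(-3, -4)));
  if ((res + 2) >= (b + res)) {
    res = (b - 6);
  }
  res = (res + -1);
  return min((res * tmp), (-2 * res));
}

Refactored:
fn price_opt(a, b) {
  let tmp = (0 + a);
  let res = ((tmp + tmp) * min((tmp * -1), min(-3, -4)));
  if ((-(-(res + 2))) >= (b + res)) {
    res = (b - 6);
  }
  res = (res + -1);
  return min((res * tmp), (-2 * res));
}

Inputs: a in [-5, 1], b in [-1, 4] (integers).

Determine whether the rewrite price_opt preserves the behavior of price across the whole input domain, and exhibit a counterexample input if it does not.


Run the pair on a=-5, b=3.
price: tmp=-5, then res=-40, then ((res + 2) >= (b + res)) is false, then res=-41, then returns 82
price_opt: tmp=-5, then res=40, then ((-(-(res + 2))) >= (b + res)) is false, then res=39, then returns -195
82 vs -195 — the two versions disagree here.
verdict: not equivalent; witness: a=-5, b=3


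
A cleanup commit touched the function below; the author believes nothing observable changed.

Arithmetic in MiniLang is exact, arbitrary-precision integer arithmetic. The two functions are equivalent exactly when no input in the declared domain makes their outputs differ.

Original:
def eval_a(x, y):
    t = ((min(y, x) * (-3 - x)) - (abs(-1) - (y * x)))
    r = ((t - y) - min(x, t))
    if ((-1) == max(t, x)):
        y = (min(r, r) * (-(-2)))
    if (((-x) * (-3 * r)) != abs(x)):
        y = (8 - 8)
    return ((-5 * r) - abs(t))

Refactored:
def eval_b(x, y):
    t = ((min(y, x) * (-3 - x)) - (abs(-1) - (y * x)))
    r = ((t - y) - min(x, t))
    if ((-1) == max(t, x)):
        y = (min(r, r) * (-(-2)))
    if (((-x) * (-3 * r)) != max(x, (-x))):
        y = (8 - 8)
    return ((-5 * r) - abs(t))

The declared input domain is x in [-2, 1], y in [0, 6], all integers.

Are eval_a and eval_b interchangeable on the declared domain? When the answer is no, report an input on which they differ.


The two versions differ — the changes include min/max/abs usage differs.
Tracing x=0, y=6: eval_a: t = -1; r = -6; ((-1) == max(t, x)) -> false; (((-x) * (-3 * r)) != abs(x)) -> false; return 29 | eval_b: t = -1; r = -6; ((-1) == max(t, x)) -> false; (((-x) * (-3 * r)) != max(x, (-x))) -> false; return 29 — matching result 29.
Across all 28 domain points the two functions coincide.
verdict: equivalent


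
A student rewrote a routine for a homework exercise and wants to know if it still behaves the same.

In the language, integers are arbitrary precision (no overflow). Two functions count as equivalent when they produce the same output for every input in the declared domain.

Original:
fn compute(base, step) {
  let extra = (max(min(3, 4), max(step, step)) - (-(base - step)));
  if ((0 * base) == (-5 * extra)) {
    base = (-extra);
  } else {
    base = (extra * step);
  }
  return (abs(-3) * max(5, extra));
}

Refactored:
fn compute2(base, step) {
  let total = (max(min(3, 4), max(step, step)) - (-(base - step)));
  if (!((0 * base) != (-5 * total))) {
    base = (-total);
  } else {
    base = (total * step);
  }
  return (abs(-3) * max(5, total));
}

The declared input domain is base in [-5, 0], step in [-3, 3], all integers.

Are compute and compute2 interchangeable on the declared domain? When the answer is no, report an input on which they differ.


Side by side, the visible changes include: boolean connective usage differs; and local variable names differ; and comparison usage differs.
As a probe, take base=-1, step=1: compute runs extra becomes 1; next ((0 * base) == (-5 * extra)) evaluates to false; next base becomes 1; next final value 15; compute2 runs total becomes 1; next (!((0 * base) != (-5 * total))) evaluates to false; next base becomes 1; next final value 15; both end at 15.
Checked all 42 inputs in the declared domain: the outputs agree on every one.
verdict: equivalent
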